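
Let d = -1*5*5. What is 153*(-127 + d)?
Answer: -23256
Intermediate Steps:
d = -25 (d = -5*5 = -25)
153*(-127 + d) = 153*(-127 - 25) = 153*(-152) = -23256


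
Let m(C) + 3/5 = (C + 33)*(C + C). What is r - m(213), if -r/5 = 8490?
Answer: -736227/5 ≈ -1.4725e+5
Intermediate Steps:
m(C) = -⅗ + 2*C*(33 + C) (m(C) = -⅗ + (C + 33)*(C + C) = -⅗ + (33 + C)*(2*C) = -⅗ + 2*C*(33 + C))
r = -42450 (r = -5*8490 = -42450)
r - m(213) = -42450 - (-⅗ + 2*213² + 66*213) = -42450 - (-⅗ + 2*45369 + 14058) = -42450 - (-⅗ + 90738 + 14058) = -42450 - 1*523977/5 = -42450 - 523977/5 = -736227/5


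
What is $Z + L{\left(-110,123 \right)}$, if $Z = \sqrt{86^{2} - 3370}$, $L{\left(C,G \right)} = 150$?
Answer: $150 + \sqrt{4026} \approx 213.45$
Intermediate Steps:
$Z = \sqrt{4026}$ ($Z = \sqrt{7396 - 3370} = \sqrt{4026} \approx 63.451$)
$Z + L{\left(-110,123 \right)} = \sqrt{4026} + 150 = 150 + \sqrt{4026}$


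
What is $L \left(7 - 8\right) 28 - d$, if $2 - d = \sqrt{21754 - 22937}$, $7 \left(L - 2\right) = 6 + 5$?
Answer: $-102 + 13 i \sqrt{7} \approx -102.0 + 34.395 i$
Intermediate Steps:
$L = \frac{25}{7}$ ($L = 2 + \frac{6 + 5}{7} = 2 + \frac{1}{7} \cdot 11 = 2 + \frac{11}{7} = \frac{25}{7} \approx 3.5714$)
$d = 2 - 13 i \sqrt{7}$ ($d = 2 - \sqrt{21754 - 22937} = 2 - \sqrt{-1183} = 2 - 13 i \sqrt{7} \approx 2.0 - 34.395 i$)
$L \left(7 - 8\right) 28 - d = \frac{25 \left(7 - 8\right)}{7} \cdot 28 - \left(2 - 13 i \sqrt{7}\right) = \frac{25}{7} \left(-1\right) 28 - \left(2 - 13 i \sqrt{7}\right) = \left(- \frac{25}{7}\right) 28 - \left(2 - 13 i \sqrt{7}\right) = -100 - \left(2 - 13 i \sqrt{7}\right) = -102 + 13 i \sqrt{7}$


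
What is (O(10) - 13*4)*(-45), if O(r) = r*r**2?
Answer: -42660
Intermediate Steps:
O(r) = r**3
(O(10) - 13*4)*(-45) = (10**3 - 13*4)*(-45) = (1000 - 52)*(-45) = 948*(-45) = -42660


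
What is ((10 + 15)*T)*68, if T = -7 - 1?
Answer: -13600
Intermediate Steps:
T = -8
((10 + 15)*T)*68 = ((10 + 15)*(-8))*68 = (25*(-8))*68 = -200*68 = -13600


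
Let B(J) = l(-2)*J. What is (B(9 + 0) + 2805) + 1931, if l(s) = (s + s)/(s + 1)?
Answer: 4772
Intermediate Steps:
l(s) = 2*s/(1 + s) (l(s) = (2*s)/(1 + s) = 2*s/(1 + s))
B(J) = 4*J (B(J) = (2*(-2)/(1 - 2))*J = (2*(-2)/(-1))*J = (2*(-2)*(-1))*J = 4*J)
(B(9 + 0) + 2805) + 1931 = (4*(9 + 0) + 2805) + 1931 = (4*9 + 2805) + 1931 = (36 + 2805) + 1931 = 2841 + 1931 = 4772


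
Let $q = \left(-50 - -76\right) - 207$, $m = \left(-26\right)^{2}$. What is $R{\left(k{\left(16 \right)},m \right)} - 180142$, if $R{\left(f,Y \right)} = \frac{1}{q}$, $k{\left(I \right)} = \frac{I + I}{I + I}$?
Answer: $- \frac{32605703}{181} \approx -1.8014 \cdot 10^{5}$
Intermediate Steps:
$m = 676$
$k{\left(I \right)} = 1$ ($k{\left(I \right)} = \frac{2 I}{2 I} = 2 I \frac{1}{2 I} = 1$)
$q = -181$ ($q = \left(-50 + 76\right) - 207 = 26 - 207 = -181$)
$R{\left(f,Y \right)} = - \frac{1}{181}$ ($R{\left(f,Y \right)} = \frac{1}{-181} = - \frac{1}{181}$)
$R{\left(k{\left(16 \right)},m \right)} - 180142 = - \frac{1}{181} - 180142 = - \frac{32605703}{181}$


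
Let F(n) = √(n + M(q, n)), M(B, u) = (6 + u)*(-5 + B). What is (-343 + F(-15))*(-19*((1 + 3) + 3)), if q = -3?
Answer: 45619 - 133*√57 ≈ 44615.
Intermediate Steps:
M(B, u) = (-5 + B)*(6 + u)
F(n) = √(-48 - 7*n) (F(n) = √(n + (-30 - 5*n + 6*(-3) - 3*n)) = √(n + (-30 - 5*n - 18 - 3*n)) = √(n + (-48 - 8*n)) = √(-48 - 7*n))
(-343 + F(-15))*(-19*((1 + 3) + 3)) = (-343 + √(-48 - 7*(-15)))*(-19*((1 + 3) + 3)) = (-343 + √(-48 + 105))*(-19*(4 + 3)) = (-343 + √57)*(-19*7) = (-343 + √57)*(-133) = 45619 - 133*√57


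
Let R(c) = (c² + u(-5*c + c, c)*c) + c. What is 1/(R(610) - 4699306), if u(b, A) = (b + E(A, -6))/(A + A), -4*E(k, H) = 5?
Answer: -8/34622533 ≈ -2.3106e-7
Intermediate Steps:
E(k, H) = -5/4 (E(k, H) = -¼*5 = -5/4)
u(b, A) = (-5/4 + b)/(2*A) (u(b, A) = (b - 5/4)/(A + A) = (-5/4 + b)/((2*A)) = (-5/4 + b)*(1/(2*A)) = (-5/4 + b)/(2*A))
R(c) = -5/8 + c² - c (R(c) = (c² + ((-5 + 4*(-5*c + c))/(8*c))*c) + c = (c² + ((-5 + 4*(-4*c))/(8*c))*c) + c = (c² + ((-5 - 16*c)/(8*c))*c) + c = (c² + (-5/8 - 2*c)) + c = (-5/8 + c² - 2*c) + c = -5/8 + c² - c)
1/(R(610) - 4699306) = 1/((-5/8 + 610² - 1*610) - 4699306) = 1/((-5/8 + 372100 - 610) - 4699306) = 1/(2971915/8 - 4699306) = 1/(-34622533/8) = -8/34622533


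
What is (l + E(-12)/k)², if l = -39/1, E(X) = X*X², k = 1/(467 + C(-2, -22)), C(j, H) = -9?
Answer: 626413680369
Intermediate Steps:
k = 1/458 (k = 1/(467 - 9) = 1/458 ≈ 0.0021834)
E(X) = X³
l = -39 (l = 1*(-39) = -39)
(l + E(-12)/k)² = (-39 + (-12)³/(1/458))² = (-39 - 1728*458)² = (-39 - 791424)² = (-791463)² = 626413680369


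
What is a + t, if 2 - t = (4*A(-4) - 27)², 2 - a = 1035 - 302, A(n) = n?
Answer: -2578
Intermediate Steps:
a = -731 (a = 2 - (1035 - 302) = 2 - 1*733 = 2 - 733 = -731)
t = -1847 (t = 2 - (4*(-4) - 27)² = 2 - (-16 - 27)² = 2 - 1*(-43)² = 2 - 1*1849 = 2 - 1849 = -1847)
a + t = -731 - 1847 = -2578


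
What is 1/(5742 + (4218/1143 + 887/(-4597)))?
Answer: 1751457/10062991529 ≈ 0.00017405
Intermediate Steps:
1/(5742 + (4218/1143 + 887/(-4597))) = 1/(5742 + (4218*(1/1143) + 887*(-1/4597))) = 1/(5742 + (1406/381 - 887/4597)) = 1/(5742 + 6125435/1751457) = 1/(10062991529/1751457) = 1751457/10062991529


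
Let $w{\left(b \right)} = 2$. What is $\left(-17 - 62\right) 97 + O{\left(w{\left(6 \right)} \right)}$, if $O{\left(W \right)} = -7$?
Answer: $-7670$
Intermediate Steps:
$\left(-17 - 62\right) 97 + O{\left(w{\left(6 \right)} \right)} = \left(-17 - 62\right) 97 - 7 = \left(-79\right) 97 - 7 = -7663 - 7 = -7670$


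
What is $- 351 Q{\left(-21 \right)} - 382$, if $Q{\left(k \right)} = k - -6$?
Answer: $4883$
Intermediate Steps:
$Q{\left(k \right)} = 6 + k$ ($Q{\left(k \right)} = k + 6 = 6 + k$)
$- 351 Q{\left(-21 \right)} - 382 = - 351 \left(6 - 21\right) - 382 = \left(-351\right) \left(-15\right) - 382 = 5265 - 382 = 4883$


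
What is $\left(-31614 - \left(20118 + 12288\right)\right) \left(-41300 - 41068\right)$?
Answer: $5273199360$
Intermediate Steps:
$\left(-31614 - \left(20118 + 12288\right)\right) \left(-41300 - 41068\right) = \left(-31614 - 32406\right) \left(-82368\right) = \left(-64020\right) \left(-82368\right) = 5273199360$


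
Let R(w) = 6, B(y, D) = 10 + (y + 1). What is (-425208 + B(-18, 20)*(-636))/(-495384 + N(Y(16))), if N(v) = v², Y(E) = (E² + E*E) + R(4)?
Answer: 105189/56765 ≈ 1.8531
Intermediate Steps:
B(y, D) = 11 + y (B(y, D) = 10 + (1 + y) = 11 + y)
Y(E) = 6 + 2*E² (Y(E) = (E² + E*E) + 6 = (E² + E²) + 6 = 2*E² + 6 = 6 + 2*E²)
(-425208 + B(-18, 20)*(-636))/(-495384 + N(Y(16))) = (-425208 + (11 - 18)*(-636))/(-495384 + (6 + 2*16²)²) = (-425208 - 7*(-636))/(-495384 + (6 + 2*256)²) = (-425208 + 4452)/(-495384 + (6 + 512)²) = -420756/(-495384 + 518²) = -420756/(-495384 + 268324) = -420756/(-227060) = -420756*(-1/227060) = 105189/56765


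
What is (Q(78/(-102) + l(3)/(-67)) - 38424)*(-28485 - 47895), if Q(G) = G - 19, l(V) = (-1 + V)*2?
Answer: 49917768240/17 ≈ 2.9363e+9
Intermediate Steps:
l(V) = -2 + 2*V
Q(G) = -19 + G
(Q(78/(-102) + l(3)/(-67)) - 38424)*(-28485 - 47895) = ((-19 + (78/(-102) + (-2 + 2*3)/(-67))) - 38424)*(-28485 - 47895) = ((-19 + (78*(-1/102) + (-2 + 6)*(-1/67))) - 38424)*(-76380) = ((-19 + (-13/17 + 4*(-1/67))) - 38424)*(-76380) = ((-19 + (-13/17 - 4/67)) - 38424)*(-76380) = ((-19 - 939/1139) - 38424)*(-76380) = (-22580/1139 - 38424)*(-76380) = -43787516/1139*(-76380) = 49917768240/17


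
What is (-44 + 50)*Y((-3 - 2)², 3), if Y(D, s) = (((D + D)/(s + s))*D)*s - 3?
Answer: 3732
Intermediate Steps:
Y(D, s) = -3 + D² (Y(D, s) = (((2*D)/((2*s)))*D)*s - 3 = (((2*D)*(1/(2*s)))*D)*s - 3 = ((D/s)*D)*s - 3 = (D²/s)*s - 3 = D² - 3 = -3 + D²)
(-44 + 50)*Y((-3 - 2)², 3) = (-44 + 50)*(-3 + ((-3 - 2)²)²) = 6*(-3 + ((-5)²)²) = 6*(-3 + 25²) = 6*(-3 + 625) = 6*622 = 3732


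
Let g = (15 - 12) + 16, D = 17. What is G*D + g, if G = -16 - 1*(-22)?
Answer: 121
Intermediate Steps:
G = 6 (G = -16 + 22 = 6)
g = 19 (g = 3 + 16 = 19)
G*D + g = 6*17 + 19 = 102 + 19 = 121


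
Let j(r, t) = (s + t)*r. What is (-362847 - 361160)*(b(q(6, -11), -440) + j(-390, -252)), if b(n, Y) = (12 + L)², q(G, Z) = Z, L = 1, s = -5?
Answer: -72689578793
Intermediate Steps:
j(r, t) = r*(-5 + t) (j(r, t) = (-5 + t)*r = r*(-5 + t))
b(n, Y) = 169 (b(n, Y) = (12 + 1)² = 13² = 169)
(-362847 - 361160)*(b(q(6, -11), -440) + j(-390, -252)) = (-362847 - 361160)*(169 - 390*(-5 - 252)) = -724007*(169 - 390*(-257)) = -724007*(169 + 100230) = -724007*100399 = -72689578793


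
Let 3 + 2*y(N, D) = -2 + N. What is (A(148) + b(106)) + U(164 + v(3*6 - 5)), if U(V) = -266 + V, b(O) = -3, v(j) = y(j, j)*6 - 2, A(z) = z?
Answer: 65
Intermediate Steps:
y(N, D) = -5/2 + N/2 (y(N, D) = -3/2 + (-2 + N)/2 = -3/2 + (-1 + N/2) = -5/2 + N/2)
v(j) = -17 + 3*j (v(j) = (-5/2 + j/2)*6 - 2 = (-15 + 3*j) - 2 = -17 + 3*j)
(A(148) + b(106)) + U(164 + v(3*6 - 5)) = (148 - 3) + (-266 + (164 + (-17 + 3*(3*6 - 5)))) = 145 + (-266 + (164 + (-17 + 3*(18 - 5)))) = 145 + (-266 + (164 + (-17 + 3*13))) = 145 + (-266 + (164 + (-17 + 39))) = 145 + (-266 + (164 + 22)) = 145 + (-266 + 186) = 145 - 80 = 65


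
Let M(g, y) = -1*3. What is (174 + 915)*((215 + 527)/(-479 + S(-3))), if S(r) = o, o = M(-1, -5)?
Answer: -404019/241 ≈ -1676.4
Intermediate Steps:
M(g, y) = -3
o = -3
S(r) = -3
(174 + 915)*((215 + 527)/(-479 + S(-3))) = (174 + 915)*((215 + 527)/(-479 - 3)) = 1089*(742/(-482)) = 1089*(742*(-1/482)) = 1089*(-371/241) = -404019/241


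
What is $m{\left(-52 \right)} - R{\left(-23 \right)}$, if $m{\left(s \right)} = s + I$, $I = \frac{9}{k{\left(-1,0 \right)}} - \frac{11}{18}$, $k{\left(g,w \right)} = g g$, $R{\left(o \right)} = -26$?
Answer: $- \frac{317}{18} \approx -17.611$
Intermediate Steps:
$k{\left(g,w \right)} = g^{2}$
$I = \frac{151}{18}$ ($I = \frac{9}{\left(-1\right)^{2}} - \frac{11}{18} = \frac{9}{1} - \frac{11}{18} = 9 \cdot 1 - \frac{11}{18} = 9 - \frac{11}{18} = \frac{151}{18} \approx 8.3889$)
$m{\left(s \right)} = \frac{151}{18} + s$ ($m{\left(s \right)} = s + \frac{151}{18} = \frac{151}{18} + s$)
$m{\left(-52 \right)} - R{\left(-23 \right)} = \left(\frac{151}{18} - 52\right) - -26 = - \frac{785}{18} + 26 = - \frac{317}{18}$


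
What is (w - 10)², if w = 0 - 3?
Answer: 169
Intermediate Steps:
w = -3
(w - 10)² = (-3 - 10)² = (-13)² = 169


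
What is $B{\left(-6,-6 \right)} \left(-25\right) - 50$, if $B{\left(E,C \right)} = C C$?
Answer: $-950$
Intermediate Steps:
$B{\left(E,C \right)} = C^{2}$
$B{\left(-6,-6 \right)} \left(-25\right) - 50 = \left(-6\right)^{2} \left(-25\right) - 50 = 36 \left(-25\right) - 50 = -900 - 50 = -950$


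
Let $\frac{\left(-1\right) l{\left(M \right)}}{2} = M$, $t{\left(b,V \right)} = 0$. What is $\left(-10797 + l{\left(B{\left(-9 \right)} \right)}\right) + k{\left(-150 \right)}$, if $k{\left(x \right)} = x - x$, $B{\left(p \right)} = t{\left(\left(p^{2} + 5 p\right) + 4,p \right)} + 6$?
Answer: $-10809$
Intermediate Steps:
$B{\left(p \right)} = 6$ ($B{\left(p \right)} = 0 + 6 = 6$)
$k{\left(x \right)} = 0$
$l{\left(M \right)} = - 2 M$
$\left(-10797 + l{\left(B{\left(-9 \right)} \right)}\right) + k{\left(-150 \right)} = \left(-10797 - 12\right) + 0 = -10809 + 0 = -10809$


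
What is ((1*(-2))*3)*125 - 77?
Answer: -827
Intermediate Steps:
((1*(-2))*3)*125 - 77 = -2*3*125 - 77 = -6*125 - 77 = -750 - 77 = -827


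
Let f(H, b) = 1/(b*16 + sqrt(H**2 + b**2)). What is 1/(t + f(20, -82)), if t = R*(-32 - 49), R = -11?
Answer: 1527368708/1360884349837 + 2*sqrt(1781)/1360884349837 ≈ 0.0011223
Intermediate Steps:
t = 891 (t = -11*(-32 - 49) = -11*(-81) = 891)
f(H, b) = 1/(sqrt(H**2 + b**2) + 16*b) (f(H, b) = 1/(16*b + sqrt(H**2 + b**2)) = 1/(sqrt(H**2 + b**2) + 16*b))
1/(t + f(20, -82)) = 1/(891 + 1/(sqrt(20**2 + (-82)**2) + 16*(-82))) = 1/(891 + 1/(sqrt(400 + 6724) - 1312)) = 1/(891 + 1/(sqrt(7124) - 1312)) = 1/(891 + 1/(2*sqrt(1781) - 1312)) = 1/(891 + 1/(-1312 + 2*sqrt(1781)))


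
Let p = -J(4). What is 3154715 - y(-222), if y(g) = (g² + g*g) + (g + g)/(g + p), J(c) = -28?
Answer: 296446037/97 ≈ 3.0561e+6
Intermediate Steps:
p = 28 (p = -1*(-28) = 28)
y(g) = 2*g² + 2*g/(28 + g) (y(g) = (g² + g*g) + (g + g)/(g + 28) = (g² + g²) + (2*g)/(28 + g) = 2*g² + 2*g/(28 + g))
3154715 - y(-222) = 3154715 - 2*(-222)*(1 + (-222)² + 28*(-222))/(28 - 222) = 3154715 - 2*(-222)*(1 + 49284 - 6216)/(-194) = 3154715 - 2*(-222)*(-1)*43069/194 = 3154715 - 1*9561318/97 = 3154715 - 9561318/97 = 296446037/97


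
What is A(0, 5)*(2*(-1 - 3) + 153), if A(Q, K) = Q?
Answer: 0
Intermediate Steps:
A(0, 5)*(2*(-1 - 3) + 153) = 0*(2*(-1 - 3) + 153) = 0*(2*(-4) + 153) = 0*(-8 + 153) = 0*145 = 0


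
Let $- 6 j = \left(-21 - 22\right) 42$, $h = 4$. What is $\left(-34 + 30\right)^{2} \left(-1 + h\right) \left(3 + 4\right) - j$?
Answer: $35$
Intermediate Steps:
$j = 301$ ($j = - \frac{\left(-21 - 22\right) 42}{6} = - \frac{\left(-43\right) 42}{6} = \left(- \frac{1}{6}\right) \left(-1806\right) = 301$)
$\left(-34 + 30\right)^{2} \left(-1 + h\right) \left(3 + 4\right) - j = \left(-34 + 30\right)^{2} \left(-1 + 4\right) \left(3 + 4\right) - 301 = \left(-4\right)^{2} \cdot 3 \cdot 7 - 301 = 16 \cdot 21 - 301 = 336 - 301 = 35$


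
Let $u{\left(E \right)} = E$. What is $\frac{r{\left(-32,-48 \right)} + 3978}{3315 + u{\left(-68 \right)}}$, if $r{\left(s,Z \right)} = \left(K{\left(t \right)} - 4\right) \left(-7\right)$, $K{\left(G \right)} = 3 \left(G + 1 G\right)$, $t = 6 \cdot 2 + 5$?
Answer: $\frac{3292}{3247} \approx 1.0139$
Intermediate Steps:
$t = 17$ ($t = 12 + 5 = 17$)
$K{\left(G \right)} = 6 G$ ($K{\left(G \right)} = 3 \left(G + G\right) = 3 \cdot 2 G = 6 G$)
$r{\left(s,Z \right)} = -686$ ($r{\left(s,Z \right)} = \left(6 \cdot 17 - 4\right) \left(-7\right) = \left(102 - 4\right) \left(-7\right) = 98 \left(-7\right) = -686$)
$\frac{r{\left(-32,-48 \right)} + 3978}{3315 + u{\left(-68 \right)}} = \frac{-686 + 3978}{3315 - 68} = \frac{3292}{3247}$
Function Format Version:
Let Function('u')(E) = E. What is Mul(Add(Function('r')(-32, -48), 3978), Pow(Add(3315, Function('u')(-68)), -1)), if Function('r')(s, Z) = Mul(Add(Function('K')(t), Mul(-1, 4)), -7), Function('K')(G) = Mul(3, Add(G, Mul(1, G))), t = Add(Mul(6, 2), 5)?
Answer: Rational(3292, 3247) ≈ 1.0139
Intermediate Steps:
t = 17 (t = Add(12, 5) = 17)
Function('K')(G) = Mul(6, G) (Function('K')(G) = Mul(3, Add(G, G)) = Mul(3, Mul(2, G)) = Mul(6, G))
Function('r')(s, Z) = -686 (Function('r')(s, Z) = Mul(Add(Mul(6, 17), Mul(-1, 4)), -7) = Mul(Add(102, -4), -7) = Mul(98, -7) = -686)
Mul(Add(Function('r')(-32, -48), 3978), Pow(Add(3315, Function('u')(-68)), -1)) = Mul(Add(-686, 3978), Pow(Add(3315, -68), -1)) = Mul(3292, Pow(3247, -1)) = Mul(3292, Rational(1, 3247)) = Rational(3292, 3247)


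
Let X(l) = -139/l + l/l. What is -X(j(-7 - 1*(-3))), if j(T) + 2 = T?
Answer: -145/6 ≈ -24.167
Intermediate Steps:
j(T) = -2 + T
X(l) = 1 - 139/l (X(l) = -139/l + 1 = 1 - 139/l)
-X(j(-7 - 1*(-3))) = -(-139 + (-2 + (-7 - 1*(-3))))/(-2 + (-7 - 1*(-3))) = -(-139 + (-2 + (-7 + 3)))/(-2 + (-7 + 3)) = -(-139 + (-2 - 4))/(-2 - 4) = -(-139 - 6)/(-6) = -(-1)*(-145)/6 = -1*145/6 = -145/6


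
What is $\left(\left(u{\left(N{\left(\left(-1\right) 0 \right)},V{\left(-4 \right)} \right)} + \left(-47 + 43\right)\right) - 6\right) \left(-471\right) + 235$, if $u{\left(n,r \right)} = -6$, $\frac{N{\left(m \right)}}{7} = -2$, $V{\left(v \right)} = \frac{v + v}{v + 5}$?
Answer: $7771$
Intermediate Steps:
$V{\left(v \right)} = \frac{2 v}{5 + v}$
$N{\left(m \right)} = -14$ ($N{\left(m \right)} = 7 \left(-2\right) = -14$)
$\left(\left(u{\left(N{\left(\left(-1\right) 0 \right)},V{\left(-4 \right)} \right)} + \left(-47 + 43\right)\right) - 6\right) \left(-471\right) + 235 = \left(\left(-6 + \left(-47 + 43\right)\right) - 6\right) \left(-471\right) + 235 = \left(\left(-6 - 4\right) - 6\right) \left(-471\right) + 235 = \left(-10 - 6\right) \left(-471\right) + 235 = \left(-16\right) \left(-471\right) + 235 = 7536 + 235 = 7771$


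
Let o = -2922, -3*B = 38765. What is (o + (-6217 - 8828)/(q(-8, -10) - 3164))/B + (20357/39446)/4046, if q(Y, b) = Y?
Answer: 554132053210679/2453080661441410 ≈ 0.22589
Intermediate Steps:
B = -38765/3 (B = -1/3*38765 = -38765/3 ≈ -12922.)
(o + (-6217 - 8828)/(q(-8, -10) - 3164))/B + (20357/39446)/4046 = (-2922 + (-6217 - 8828)/(-8 - 3164))/(-38765/3) + (20357/39446)/4046 = (-2922 - 15045/(-3172))*(-3/38765) + (20357*(1/39446))*(1/4046) = (-2922 - 15045*(-1/3172))*(-3/38765) + (20357/39446)*(1/4046) = (-2922 + 15045/3172)*(-3/38765) + 20357/159598516 = -9253539/3172*(-3/38765) + 20357/159598516 = 27760617/122962580 + 20357/159598516 = 554132053210679/2453080661441410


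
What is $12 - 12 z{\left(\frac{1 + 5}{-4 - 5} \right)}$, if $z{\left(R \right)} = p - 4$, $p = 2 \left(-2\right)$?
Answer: $108$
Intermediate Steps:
$p = -4$
$z{\left(R \right)} = -8$ ($z{\left(R \right)} = -4 - 4 = -8$)
$12 - 12 z{\left(\frac{1 + 5}{-4 - 5} \right)} = 12 - -96 = 12 + 96 = 108$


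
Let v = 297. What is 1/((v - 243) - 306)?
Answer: -1/252 ≈ -0.0039683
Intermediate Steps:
1/((v - 243) - 306) = 1/((297 - 243) - 306) = 1/(54 - 306) = 1/(-252) = -1/252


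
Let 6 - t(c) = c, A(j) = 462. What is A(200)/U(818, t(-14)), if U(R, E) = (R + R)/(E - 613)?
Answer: -136983/818 ≈ -167.46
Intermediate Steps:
t(c) = 6 - c
U(R, E) = 2*R/(-613 + E) (U(R, E) = (2*R)/(-613 + E) = 2*R/(-613 + E))
A(200)/U(818, t(-14)) = 462/((2*818/(-613 + (6 - 1*(-14))))) = 462/((2*818/(-613 + (6 + 14)))) = 462/((2*818/(-613 + 20))) = 462/((2*818/(-593))) = 462/((2*818*(-1/593))) = 462/(-1636/593) = 462*(-593/1636) = -136983/818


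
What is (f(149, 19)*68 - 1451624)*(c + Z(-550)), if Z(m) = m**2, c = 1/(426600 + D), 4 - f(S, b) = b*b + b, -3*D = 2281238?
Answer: -223746575564804212/500719 ≈ -4.4685e+11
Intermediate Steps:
D = -2281238/3 (D = -1/3*2281238 = -2281238/3 ≈ -7.6041e+5)
f(S, b) = 4 - b - b**2 (f(S, b) = 4 - (b*b + b) = 4 - (b**2 + b) = 4 - (b + b**2) = 4 + (-b - b**2) = 4 - b - b**2)
c = -3/1001438 (c = 1/(426600 - 2281238/3) = 1/(-1001438/3) = -3/1001438 ≈ -2.9957e-6)
(f(149, 19)*68 - 1451624)*(c + Z(-550)) = ((4 - 1*19 - 1*19**2)*68 - 1451624)*(-3/1001438 + (-550)**2) = ((4 - 19 - 1*361)*68 - 1451624)*(-3/1001438 + 302500) = ((4 - 19 - 361)*68 - 1451624)*(302934994997/1001438) = (-376*68 - 1451624)*(302934994997/1001438) = (-25568 - 1451624)*(302934994997/1001438) = -1477192*302934994997/1001438 = -223746575564804212/500719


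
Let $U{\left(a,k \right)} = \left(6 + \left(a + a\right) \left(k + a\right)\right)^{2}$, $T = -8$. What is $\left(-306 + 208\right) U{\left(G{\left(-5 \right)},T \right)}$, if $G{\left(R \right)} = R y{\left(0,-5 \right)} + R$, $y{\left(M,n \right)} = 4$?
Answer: $-268748928$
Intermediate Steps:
$G{\left(R \right)} = 5 R$ ($G{\left(R \right)} = R 4 + R = 4 R + R = 5 R$)
$U{\left(a,k \right)} = \left(6 + 2 a \left(a + k\right)\right)^{2}$
$\left(-306 + 208\right) U{\left(G{\left(-5 \right)},T \right)} = \left(-306 + 208\right) 4 \left(3 + \left(5 \left(-5\right)\right)^{2} + 5 \left(-5\right) \left(-8\right)\right)^{2} = - 98 \cdot 4 \left(3 + \left(-25\right)^{2} - -200\right)^{2} = - 98 \cdot 4 \left(3 + 625 + 200\right)^{2} = - 98 \cdot 4 \cdot 828^{2} = - 98 \cdot 4 \cdot 685584 = \left(-98\right) 2742336 = -268748928$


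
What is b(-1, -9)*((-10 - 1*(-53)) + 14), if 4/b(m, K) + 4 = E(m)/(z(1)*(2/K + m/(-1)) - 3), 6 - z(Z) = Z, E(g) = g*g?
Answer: -1824/23 ≈ -79.304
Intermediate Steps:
E(g) = g²
z(Z) = 6 - Z
b(m, K) = 4/(-4 + m²/(-3 - 5*m + 10/K)) (b(m, K) = 4/(-4 + m²/((6 - 1*1)*(2/K + m/(-1)) - 3)) = 4/(-4 + m²/((6 - 1)*(2/K + m*(-1)) - 3)) = 4/(-4 + m²/(5*(2/K - m) - 3)) = 4/(-4 + m²/(5*(-m + 2/K) - 3)) = 4/(-4 + m²/((-5*m + 10/K) - 3)) = 4/(-4 + m²/(-3 - 5*m + 10/K)))
b(-1, -9)*((-10 - 1*(-53)) + 14) = (4*(10 - 3*(-9) - 5*(-9)*(-1))/(-40 + 12*(-9) - 9*(-1)² + 20*(-9)*(-1)))*((-10 - 1*(-53)) + 14) = (4*(10 + 27 - 45)/(-40 - 108 - 9*1 + 180))*((-10 + 53) + 14) = (4*(-8)/(-40 - 108 - 9 + 180))*(43 + 14) = (4*(-8)/23)*57 = (4*(1/23)*(-8))*57 = -32/23*57 = -1824/23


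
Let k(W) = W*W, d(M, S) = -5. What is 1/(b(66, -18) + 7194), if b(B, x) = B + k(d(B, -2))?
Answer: 1/7285 ≈ 0.00013727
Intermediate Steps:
k(W) = W²
b(B, x) = 25 + B (b(B, x) = B + (-5)² = B + 25 = 25 + B)
1/(b(66, -18) + 7194) = 1/((25 + 66) + 7194) = 1/(91 + 7194) = 1/7285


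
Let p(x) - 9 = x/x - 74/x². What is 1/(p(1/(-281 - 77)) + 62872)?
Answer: -1/9421254 ≈ -1.0614e-7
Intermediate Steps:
p(x) = 10 - 74/x² (p(x) = 9 + (x/x - 74/x²) = 9 + (1 - 74/x²) = 10 - 74/x²)
1/(p(1/(-281 - 77)) + 62872) = 1/((10 - 74*(-281 - 77)²) + 62872) = 1/((10 - 74/(1/(-358))²) + 62872) = 1/((10 - 74/(-1/358)²) + 62872) = 1/((10 - 74*128164) + 62872) = 1/((10 - 9484136) + 62872) = 1/(-9484126 + 62872) = 1/(-9421254) = -1/9421254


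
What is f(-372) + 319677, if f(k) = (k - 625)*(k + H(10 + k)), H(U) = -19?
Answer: 709504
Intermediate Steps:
f(k) = (-625 + k)*(-19 + k) (f(k) = (k - 625)*(k - 19) = (-625 + k)*(-19 + k))
f(-372) + 319677 = (11875 + (-372)² - 644*(-372)) + 319677 = (11875 + 138384 + 239568) + 319677 = 389827 + 319677 = 709504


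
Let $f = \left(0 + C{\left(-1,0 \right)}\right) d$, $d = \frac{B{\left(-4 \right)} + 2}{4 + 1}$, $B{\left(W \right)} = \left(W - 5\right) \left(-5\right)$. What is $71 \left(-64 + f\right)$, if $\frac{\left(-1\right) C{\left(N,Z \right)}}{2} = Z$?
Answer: $-4544$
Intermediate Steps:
$B{\left(W \right)} = 25 - 5 W$ ($B{\left(W \right)} = \left(-5 + W\right) \left(-5\right) = 25 - 5 W$)
$C{\left(N,Z \right)} = - 2 Z$
$d = \frac{47}{5}$ ($d = \frac{\left(25 - -20\right) + 2}{4 + 1} = \frac{\left(25 + 20\right) + 2}{5} = \left(45 + 2\right) \frac{1}{5} = 47 \cdot \frac{1}{5} = \frac{47}{5} \approx 9.4$)
$f = 0$ ($f = \left(0 - 0\right) \frac{47}{5} = \left(0 + 0\right) \frac{47}{5} = 0 \cdot \frac{47}{5} = 0$)
$71 \left(-64 + f\right) = 71 \left(-64 + 0\right) = 71 \left(-64\right) = -4544$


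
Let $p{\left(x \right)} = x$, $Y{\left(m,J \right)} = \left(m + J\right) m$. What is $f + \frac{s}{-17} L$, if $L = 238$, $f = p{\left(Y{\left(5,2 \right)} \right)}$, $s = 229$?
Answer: $-3171$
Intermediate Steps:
$Y{\left(m,J \right)} = m \left(J + m\right)$ ($Y{\left(m,J \right)} = \left(J + m\right) m = m \left(J + m\right)$)
$f = 35$ ($f = 5 \left(2 + 5\right) = 5 \cdot 7 = 35$)
$f + \frac{s}{-17} L = 35 + \frac{229}{-17} \cdot 238 = 35 + 229 \left(- \frac{1}{17}\right) 238 = 35 - 3206 = -3171$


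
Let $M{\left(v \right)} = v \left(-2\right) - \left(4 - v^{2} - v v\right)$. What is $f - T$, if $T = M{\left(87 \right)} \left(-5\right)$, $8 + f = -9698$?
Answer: $65094$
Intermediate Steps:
$f = -9706$ ($f = -8 - 9698 = -9706$)
$M{\left(v \right)} = -4 - 2 v + 2 v^{2}$ ($M{\left(v \right)} = - 2 v + \left(\left(v^{2} + v^{2}\right) - 4\right) = - 2 v + \left(2 v^{2} - 4\right) = - 2 v + \left(-4 + 2 v^{2}\right) = -4 - 2 v + 2 v^{2}$)
$T = -74800$ ($T = \left(-4 - 174 + 2 \cdot 87^{2}\right) \left(-5\right) = \left(-4 - 174 + 2 \cdot 7569\right) \left(-5\right) = \left(-4 - 174 + 15138\right) \left(-5\right) = 14960 \left(-5\right) = -74800$)
$f - T = -9706 - -74800 = -9706 + 74800 = 65094$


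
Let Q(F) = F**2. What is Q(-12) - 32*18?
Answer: -432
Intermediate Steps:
Q(-12) - 32*18 = (-12)**2 - 32*18 = 144 - 576 = -432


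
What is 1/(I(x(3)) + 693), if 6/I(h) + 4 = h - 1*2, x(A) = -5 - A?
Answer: 7/4848 ≈ 0.0014439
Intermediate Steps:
I(h) = 6/(-6 + h) (I(h) = 6/(-4 + (h - 1*2)) = 6/(-4 + (h - 2)) = 6/(-4 + (-2 + h)) = 6/(-6 + h))
1/(I(x(3)) + 693) = 1/(6/(-6 + (-5 - 1*3)) + 693) = 1/(6/(-6 + (-5 - 3)) + 693) = 1/(6/(-6 - 8) + 693) = 1/(6/(-14) + 693) = 1/(6*(-1/14) + 693) = 1/(-3/7 + 693) = 1/(4848/7) = 7/4848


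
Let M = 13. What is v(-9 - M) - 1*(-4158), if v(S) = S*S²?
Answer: -6490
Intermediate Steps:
v(S) = S³
v(-9 - M) - 1*(-4158) = (-9 - 1*13)³ - 1*(-4158) = (-9 - 13)³ + 4158 = (-22)³ + 4158 = -10648 + 4158 = -6490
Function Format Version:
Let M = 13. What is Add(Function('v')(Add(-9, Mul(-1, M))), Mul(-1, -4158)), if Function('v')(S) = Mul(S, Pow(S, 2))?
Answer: -6490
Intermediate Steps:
Function('v')(S) = Pow(S, 3)
Add(Function('v')(Add(-9, Mul(-1, M))), Mul(-1, -4158)) = Add(Pow(Add(-9, Mul(-1, 13)), 3), Mul(-1, -4158)) = Add(Pow(Add(-9, -13), 3), 4158) = Add(Pow(-22, 3), 4158) = Add(-10648, 4158) = -6490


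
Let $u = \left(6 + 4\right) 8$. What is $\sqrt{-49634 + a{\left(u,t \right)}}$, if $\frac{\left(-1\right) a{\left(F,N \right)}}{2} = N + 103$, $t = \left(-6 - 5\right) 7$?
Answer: $91 i \sqrt{6} \approx 222.9 i$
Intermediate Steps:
$t = -77$ ($t = \left(-11\right) 7 = -77$)
$u = 80$ ($u = 10 \cdot 8 = 80$)
$a{\left(F,N \right)} = -206 - 2 N$ ($a{\left(F,N \right)} = - 2 \left(N + 103\right) = - 2 \left(103 + N\right) = -206 - 2 N$)
$\sqrt{-49634 + a{\left(u,t \right)}} = \sqrt{-49634 - 52} = \sqrt{-49686} = 91 i \sqrt{6}$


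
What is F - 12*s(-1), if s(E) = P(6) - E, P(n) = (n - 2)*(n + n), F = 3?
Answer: -585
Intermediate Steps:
P(n) = 2*n*(-2 + n) (P(n) = (-2 + n)*(2*n) = 2*n*(-2 + n))
s(E) = 48 - E (s(E) = 2*6*(-2 + 6) - E = 2*6*4 - E = 48 - E)
F - 12*s(-1) = 3 - 12*(48 - 1*(-1)) = 3 - 12*(48 + 1) = 3 - 12*49 = 3 - 588 = -585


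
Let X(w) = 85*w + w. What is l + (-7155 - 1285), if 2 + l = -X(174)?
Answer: -23406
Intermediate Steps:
X(w) = 86*w
l = -14966 (l = -2 - 86*174 = -2 - 1*14964 = -2 - 14964 = -14966)
l + (-7155 - 1285) = -14966 + (-7155 - 1285) = -14966 - 8440 = -23406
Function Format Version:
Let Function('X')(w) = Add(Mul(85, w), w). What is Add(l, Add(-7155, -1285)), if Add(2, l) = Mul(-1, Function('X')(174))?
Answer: -23406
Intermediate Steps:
Function('X')(w) = Mul(86, w)
l = -14966 (l = Add(-2, Mul(-1, Mul(86, 174))) = Add(-2, Mul(-1, 14964)) = Add(-2, -14964) = -14966)
Add(l, Add(-7155, -1285)) = Add(-14966, Add(-7155, -1285)) = Add(-14966, -8440) = -23406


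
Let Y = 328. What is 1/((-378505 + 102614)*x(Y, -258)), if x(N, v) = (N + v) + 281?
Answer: -1/96837741 ≈ -1.0327e-8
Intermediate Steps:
x(N, v) = 281 + N + v
1/((-378505 + 102614)*x(Y, -258)) = 1/((-378505 + 102614)*(281 + 328 - 258)) = 1/(-275891*351) = -1/275891*1/351 = -1/96837741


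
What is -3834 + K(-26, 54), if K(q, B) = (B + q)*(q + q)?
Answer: -5290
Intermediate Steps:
K(q, B) = 2*q*(B + q) (K(q, B) = (B + q)*(2*q) = 2*q*(B + q))
-3834 + K(-26, 54) = -3834 + 2*(-26)*(54 - 26) = -3834 + 2*(-26)*28 = -3834 - 1456 = -5290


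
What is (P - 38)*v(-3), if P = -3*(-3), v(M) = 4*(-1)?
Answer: 116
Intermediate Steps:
v(M) = -4
P = 9
(P - 38)*v(-3) = (9 - 38)*(-4) = -29*(-4) = 116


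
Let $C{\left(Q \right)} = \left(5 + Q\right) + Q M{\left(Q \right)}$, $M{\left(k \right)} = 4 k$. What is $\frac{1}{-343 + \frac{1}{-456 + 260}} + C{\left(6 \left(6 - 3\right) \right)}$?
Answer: $\frac{88674855}{67229} \approx 1319.0$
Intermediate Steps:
$C{\left(Q \right)} = 5 + Q + 4 Q^{2}$ ($C{\left(Q \right)} = \left(5 + Q\right) + Q 4 Q = \left(5 + Q\right) + 4 Q^{2} = 5 + Q + 4 Q^{2}$)
$\frac{1}{-343 + \frac{1}{-456 + 260}} + C{\left(6 \left(6 - 3\right) \right)} = \frac{1}{-343 + \frac{1}{-456 + 260}} + \left(5 + 6 \left(6 - 3\right) + 4 \left(6 \left(6 - 3\right)\right)^{2}\right) = \frac{1}{-343 + \frac{1}{-196}} + \left(5 + 6 \cdot 3 + 4 \left(6 \cdot 3\right)^{2}\right) = \frac{1}{-343 - \frac{1}{196}} + \left(5 + 18 + 4 \cdot 18^{2}\right) = \frac{1}{- \frac{67229}{196}} + \left(5 + 18 + 4 \cdot 324\right) = - \frac{196}{67229} + \left(5 + 18 + 1296\right) = - \frac{196}{67229} + 1319 = \frac{88674855}{67229}$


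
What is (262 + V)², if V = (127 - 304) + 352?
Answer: 190969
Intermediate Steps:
V = 175 (V = -177 + 352 = 175)
(262 + V)² = (262 + 175)² = 437² = 190969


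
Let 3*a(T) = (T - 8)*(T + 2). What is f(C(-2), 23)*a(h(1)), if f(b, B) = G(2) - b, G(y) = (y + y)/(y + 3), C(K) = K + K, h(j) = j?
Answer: -168/5 ≈ -33.600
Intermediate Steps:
a(T) = (-8 + T)*(2 + T)/3 (a(T) = ((T - 8)*(T + 2))/3 = ((-8 + T)*(2 + T))/3 = (-8 + T)*(2 + T)/3)
C(K) = 2*K
G(y) = 2*y/(3 + y) (G(y) = (2*y)/(3 + y) = 2*y/(3 + y))
f(b, B) = 4/5 - b (f(b, B) = 2*2/(3 + 2) - b = 2*2/5 - b = 2*2*(1/5) - b = 4/5 - b)
f(C(-2), 23)*a(h(1)) = (4/5 - 2*(-2))*(-16/3 - 2*1 + (1/3)*1**2) = (4/5 - 1*(-4))*(-16/3 - 2 + (1/3)*1) = (4/5 + 4)*(-16/3 - 2 + 1/3) = (24/5)*(-7) = -168/5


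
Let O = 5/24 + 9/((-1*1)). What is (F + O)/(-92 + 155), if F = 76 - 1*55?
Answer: 293/1512 ≈ 0.19378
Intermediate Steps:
F = 21 (F = 76 - 55 = 21)
O = -211/24 (O = 5*(1/24) + 9/(-1) = 5/24 + 9*(-1) = 5/24 - 9 = -211/24 ≈ -8.7917)
(F + O)/(-92 + 155) = (21 - 211/24)/(-92 + 155) = (293/24)/63 = (1/63)*(293/24) = 293/1512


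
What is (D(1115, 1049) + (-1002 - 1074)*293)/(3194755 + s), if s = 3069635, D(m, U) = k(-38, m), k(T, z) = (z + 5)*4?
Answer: -301894/3132195 ≈ -0.096384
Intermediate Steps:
k(T, z) = 20 + 4*z (k(T, z) = (5 + z)*4 = 20 + 4*z)
D(m, U) = 20 + 4*m
(D(1115, 1049) + (-1002 - 1074)*293)/(3194755 + s) = ((20 + 4*1115) + (-1002 - 1074)*293)/(3194755 + 3069635) = ((20 + 4460) - 2076*293)/6264390 = (4480 - 608268)*(1/6264390) = -603788*1/6264390 = -301894/3132195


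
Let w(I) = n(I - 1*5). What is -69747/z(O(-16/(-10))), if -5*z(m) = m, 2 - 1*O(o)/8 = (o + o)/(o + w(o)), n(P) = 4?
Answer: 488229/16 ≈ 30514.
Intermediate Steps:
w(I) = 4
O(o) = 16 - 16*o/(4 + o) (O(o) = 16 - 8*(o + o)/(o + 4) = 16 - 8*2*o/(4 + o) = 16 - 16*o/(4 + o))
z(m) = -m/5
-69747/z(O(-16/(-10))) = -69747/((-64/(5*(4 - 16/(-10))))) = -69747/((-64/(5*(4 - 16*(-⅒))))) = -69747/((-64/(5*(4 + 8/5)))) = -69747/((-64/(5*28/5))) = -69747/((-64*5/(5*28))) = -69747/((-⅕*80/7)) = -69747/(-16/7) = -69747*(-7/16) = 488229/16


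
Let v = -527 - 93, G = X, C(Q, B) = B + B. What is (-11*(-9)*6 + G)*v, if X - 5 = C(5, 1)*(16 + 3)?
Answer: -394940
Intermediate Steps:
C(Q, B) = 2*B
X = 43 (X = 5 + (2*1)*(16 + 3) = 5 + 2*19 = 5 + 38 = 43)
G = 43
v = -620
(-11*(-9)*6 + G)*v = (-11*(-9)*6 + 43)*(-620) = (99*6 + 43)*(-620) = (594 + 43)*(-620) = 637*(-620) = -394940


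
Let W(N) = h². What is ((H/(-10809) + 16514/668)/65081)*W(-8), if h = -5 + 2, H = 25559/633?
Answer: 56486658223/16525225773582 ≈ 0.0034182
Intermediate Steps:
H = 25559/633 (H = 25559*(1/633) = 25559/633 ≈ 40.378)
h = -3
W(N) = 9 (W(N) = (-3)² = 9)
((H/(-10809) + 16514/668)/65081)*W(-8) = (((25559/633)/(-10809) + 16514/668)/65081)*9 = (((25559/633)*(-1/10809) + 16514*(1/668))*(1/65081))*9 = ((-25559/6842097 + 8257/334)*(1/65081))*9 = ((56486658223/2285260398)*(1/65081))*9 = (56486658223/148727031962238)*9 = 56486658223/16525225773582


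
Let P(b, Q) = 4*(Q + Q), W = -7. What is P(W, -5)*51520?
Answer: -2060800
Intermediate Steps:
P(b, Q) = 8*Q (P(b, Q) = 4*(2*Q) = 8*Q)
P(W, -5)*51520 = (8*(-5))*51520 = -40*51520 = -2060800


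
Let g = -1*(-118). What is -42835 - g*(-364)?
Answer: 117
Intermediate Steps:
g = 118
-42835 - g*(-364) = -42835 - 118*(-364) = -42835 - 1*(-42952) = -42835 + 42952 = 117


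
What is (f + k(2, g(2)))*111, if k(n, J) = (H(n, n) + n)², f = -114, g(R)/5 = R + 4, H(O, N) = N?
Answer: -10878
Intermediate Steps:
g(R) = 20 + 5*R (g(R) = 5*(R + 4) = 5*(4 + R) = 20 + 5*R)
k(n, J) = 4*n² (k(n, J) = (n + n)² = (2*n)² = 4*n²)
(f + k(2, g(2)))*111 = (-114 + 4*2²)*111 = (-114 + 4*4)*111 = (-114 + 16)*111 = -98*111 = -10878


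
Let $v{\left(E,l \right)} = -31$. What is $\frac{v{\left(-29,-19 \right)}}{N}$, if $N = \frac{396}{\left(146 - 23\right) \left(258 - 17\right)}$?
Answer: $- \frac{306311}{132} \approx -2320.5$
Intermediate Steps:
$N = \frac{132}{9881}$ ($N = \frac{396}{123 \cdot 241} = \frac{396}{29643} = 396 \cdot \frac{1}{29643} = \frac{132}{9881} \approx 0.013359$)
$\frac{v{\left(-29,-19 \right)}}{N} = - \frac{31}{\frac{132}{9881}} = \left(-31\right) \frac{9881}{132} = - \frac{306311}{132}$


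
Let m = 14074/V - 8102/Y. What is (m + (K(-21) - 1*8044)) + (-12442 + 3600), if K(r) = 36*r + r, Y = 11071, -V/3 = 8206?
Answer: -2407166555702/136272939 ≈ -17664.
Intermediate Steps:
V = -24618 (V = -3*8206 = -24618)
K(r) = 37*r
m = -177634145/136272939 (m = 14074/(-24618) - 8102/11071 = 14074*(-1/24618) - 8102*1/11071 = -7037/12309 - 8102/11071 = -177634145/136272939 ≈ -1.3035)
(m + (K(-21) - 1*8044)) + (-12442 + 3600) = (-177634145/136272939 + (37*(-21) - 1*8044)) + (-12442 + 3600) = (-177634145/136272939 + (-777 - 8044)) - 8842 = (-177634145/136272939 - 8821) - 8842 = -1202241229064/136272939 - 8842 = -2407166555702/136272939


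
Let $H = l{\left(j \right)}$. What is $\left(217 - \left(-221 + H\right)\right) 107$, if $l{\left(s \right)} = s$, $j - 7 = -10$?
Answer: $47187$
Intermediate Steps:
$j = -3$ ($j = 7 - 10 = -3$)
$H = -3$
$\left(217 - \left(-221 + H\right)\right) 107 = \left(217 + \left(221 - -3\right)\right) 107 = \left(217 + \left(221 + 3\right)\right) 107 = \left(217 + 224\right) 107 = 441 \cdot 107 = 47187$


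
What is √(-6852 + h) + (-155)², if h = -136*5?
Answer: 24025 + 2*I*√1883 ≈ 24025.0 + 86.787*I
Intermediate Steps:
h = -680
√(-6852 + h) + (-155)² = √(-6852 - 680) + (-155)² = √(-7532) + 24025 = 2*I*√1883 + 24025 = 24025 + 2*I*√1883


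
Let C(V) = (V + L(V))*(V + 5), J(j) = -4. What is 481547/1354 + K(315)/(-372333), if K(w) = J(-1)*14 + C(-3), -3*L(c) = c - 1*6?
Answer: 179295914975/504138882 ≈ 355.65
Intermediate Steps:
L(c) = 2 - c/3 (L(c) = -(c - 1*6)/3 = -(c - 6)/3 = -(-6 + c)/3 = 2 - c/3)
C(V) = (2 + 2*V/3)*(5 + V) (C(V) = (V + (2 - V/3))*(V + 5) = (2 + 2*V/3)*(5 + V))
K(w) = -56 (K(w) = -4*14 + (10 + (⅔)*(-3)² + (16/3)*(-3)) = -56 + (10 + (⅔)*9 - 16) = -56 + (10 + 6 - 16) = -56 + 0 = -56)
481547/1354 + K(315)/(-372333) = 481547/1354 - 56/(-372333) = 481547*(1/1354) - 56*(-1/372333) = 481547/1354 + 56/372333 = 179295914975/504138882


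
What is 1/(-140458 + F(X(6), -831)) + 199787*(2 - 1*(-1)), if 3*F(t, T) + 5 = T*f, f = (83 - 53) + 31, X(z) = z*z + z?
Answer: 282940347267/472070 ≈ 5.9936e+5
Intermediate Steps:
X(z) = z + z² (X(z) = z² + z = z + z²)
f = 61 (f = 30 + 31 = 61)
F(t, T) = -5/3 + 61*T/3 (F(t, T) = -5/3 + (T*61)/3 = -5/3 + (61*T)/3 = -5/3 + 61*T/3)
1/(-140458 + F(X(6), -831)) + 199787*(2 - 1*(-1)) = 1/(-140458 + (-5/3 + (61/3)*(-831))) + 199787*(2 - 1*(-1)) = 1/(-140458 + (-5/3 - 16897)) + 199787*(2 + 1) = 1/(-140458 - 50696/3) + 199787*3 = 1/(-472070/3) + 599361 = -3/472070 + 599361 = 282940347267/472070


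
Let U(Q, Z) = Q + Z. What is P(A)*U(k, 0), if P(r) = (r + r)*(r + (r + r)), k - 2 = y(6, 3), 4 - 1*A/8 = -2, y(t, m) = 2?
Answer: 55296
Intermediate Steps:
A = 48 (A = 32 - 8*(-2) = 32 + 16 = 48)
k = 4 (k = 2 + 2 = 4)
P(r) = 6*r² (P(r) = (2*r)*(r + 2*r) = (2*r)*(3*r) = 6*r²)
P(A)*U(k, 0) = (6*48²)*(4 + 0) = (6*2304)*4 = 13824*4 = 55296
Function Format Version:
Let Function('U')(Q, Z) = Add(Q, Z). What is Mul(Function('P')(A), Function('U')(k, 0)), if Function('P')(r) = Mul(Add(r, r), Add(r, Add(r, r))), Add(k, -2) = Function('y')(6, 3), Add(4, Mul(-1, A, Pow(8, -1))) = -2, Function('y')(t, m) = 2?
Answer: 55296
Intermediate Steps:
A = 48 (A = Add(32, Mul(-8, -2)) = Add(32, 16) = 48)
k = 4 (k = Add(2, 2) = 4)
Function('P')(r) = Mul(6, Pow(r, 2)) (Function('P')(r) = Mul(Mul(2, r), Add(r, Mul(2, r))) = Mul(Mul(2, r), Mul(3, r)) = Mul(6, Pow(r, 2)))
Mul(Function('P')(A), Function('U')(k, 0)) = Mul(Mul(6, Pow(48, 2)), Add(4, 0)) = Mul(Mul(6, 2304), 4) = Mul(13824, 4) = 55296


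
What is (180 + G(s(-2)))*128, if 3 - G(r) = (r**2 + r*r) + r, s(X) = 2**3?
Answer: 6016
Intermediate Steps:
s(X) = 8
G(r) = 3 - r - 2*r**2 (G(r) = 3 - ((r**2 + r*r) + r) = 3 - ((r**2 + r**2) + r) = 3 - (2*r**2 + r) = 3 - (r + 2*r**2) = 3 + (-r - 2*r**2) = 3 - r - 2*r**2)
(180 + G(s(-2)))*128 = (180 + (3 - 1*8 - 2*8**2))*128 = (180 + (3 - 8 - 2*64))*128 = (180 + (3 - 8 - 128))*128 = (180 - 133)*128 = 47*128 = 6016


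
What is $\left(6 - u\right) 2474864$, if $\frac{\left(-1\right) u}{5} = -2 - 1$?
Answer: $-22273776$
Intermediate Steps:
$u = 15$ ($u = - 5 \left(-2 - 1\right) = \left(-5\right) \left(-3\right) = 15$)
$\left(6 - u\right) 2474864 = \left(6 - 15\right) 2474864 = \left(-9\right) 2474864 = -22273776$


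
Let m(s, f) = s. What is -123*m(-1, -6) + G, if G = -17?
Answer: 106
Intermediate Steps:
-123*m(-1, -6) + G = -123*(-1) - 17 = 123 - 17 = 106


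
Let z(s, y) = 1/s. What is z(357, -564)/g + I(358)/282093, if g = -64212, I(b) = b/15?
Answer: 43399193/513223078620 ≈ 8.4562e-5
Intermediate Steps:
I(b) = b/15 (I(b) = b*(1/15) = b/15)
z(357, -564)/g + I(358)/282093 = 1/(357*(-64212)) + ((1/15)*358)/282093 = (1/357)*(-1/64212) + (358/15)*(1/282093) = -1/22923684 + 358/4231395 = 43399193/513223078620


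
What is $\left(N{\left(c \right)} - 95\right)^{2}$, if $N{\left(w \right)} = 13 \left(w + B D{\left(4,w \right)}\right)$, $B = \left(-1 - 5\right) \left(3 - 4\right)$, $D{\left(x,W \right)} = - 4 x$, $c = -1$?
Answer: $1838736$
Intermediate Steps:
$B = 6$ ($B = \left(-6\right) \left(-1\right) = 6$)
$N{\left(w \right)} = -1248 + 13 w$ ($N{\left(w \right)} = 13 \left(w + 6 \left(\left(-4\right) 4\right)\right) = 13 \left(w + 6 \left(-16\right)\right) = 13 \left(w - 96\right) = 13 \left(-96 + w\right) = -1248 + 13 w$)
$\left(N{\left(c \right)} - 95\right)^{2} = \left(\left(-1248 + 13 \left(-1\right)\right) - 95\right)^{2} = \left(\left(-1248 - 13\right) - 95\right)^{2} = \left(-1261 - 95\right)^{2} = \left(-1356\right)^{2} = 1838736$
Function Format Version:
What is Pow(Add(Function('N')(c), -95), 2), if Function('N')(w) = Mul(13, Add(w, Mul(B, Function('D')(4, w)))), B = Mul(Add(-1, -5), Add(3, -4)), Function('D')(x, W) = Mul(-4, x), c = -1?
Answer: 1838736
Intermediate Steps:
B = 6 (B = Mul(-6, -1) = 6)
Function('N')(w) = Add(-1248, Mul(13, w)) (Function('N')(w) = Mul(13, Add(w, Mul(6, Mul(-4, 4)))) = Mul(13, Add(w, Mul(6, -16))) = Mul(13, Add(w, -96)) = Mul(13, Add(-96, w)) = Add(-1248, Mul(13, w)))
Pow(Add(Function('N')(c), -95), 2) = Pow(Add(Add(-1248, Mul(13, -1)), -95), 2) = Pow(Add(Add(-1248, -13), -95), 2) = Pow(Add(-1261, -95), 2) = Pow(-1356, 2) = 1838736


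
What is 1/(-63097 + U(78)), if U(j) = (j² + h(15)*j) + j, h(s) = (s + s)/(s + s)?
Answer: -1/56857 ≈ -1.7588e-5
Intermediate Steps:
h(s) = 1 (h(s) = (2*s)/((2*s)) = (2*s)*(1/(2*s)) = 1)
U(j) = j² + 2*j (U(j) = (j² + 1*j) + j = (j² + j) + j = (j + j²) + j = j² + 2*j)
1/(-63097 + U(78)) = 1/(-63097 + 78*(2 + 78)) = 1/(-63097 + 78*80) = 1/(-63097 + 6240) = 1/(-56857) = -1/56857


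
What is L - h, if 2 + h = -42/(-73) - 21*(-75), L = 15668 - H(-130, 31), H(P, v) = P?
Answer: 1038383/73 ≈ 14224.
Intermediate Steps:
L = 15798 (L = 15668 - 1*(-130) = 15668 + 130 = 15798)
h = 114871/73 (h = -2 + (-42/(-73) - 21*(-75)) = -2 + (-42*(-1/73) + 1575) = -2 + (42/73 + 1575) = -2 + 115017/73 = 114871/73 ≈ 1573.6)
L - h = 15798 - 1*114871/73 = 15798 - 114871/73 = 1038383/73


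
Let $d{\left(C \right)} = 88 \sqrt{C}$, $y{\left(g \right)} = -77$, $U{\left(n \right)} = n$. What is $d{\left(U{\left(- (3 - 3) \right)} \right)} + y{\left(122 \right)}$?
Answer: $-77$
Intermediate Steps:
$d{\left(U{\left(- (3 - 3) \right)} \right)} + y{\left(122 \right)} = 88 \sqrt{- (3 - 3)} - 77 = 88 \sqrt{\left(-1\right) 0} - 77 = 88 \sqrt{0} - 77 = 88 \cdot 0 - 77 = 0 - 77 = -77$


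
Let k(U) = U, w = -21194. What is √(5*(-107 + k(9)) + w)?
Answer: 2*I*√5421 ≈ 147.25*I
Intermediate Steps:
√(5*(-107 + k(9)) + w) = √(5*(-107 + 9) - 21194) = √(5*(-98) - 21194) = √(-490 - 21194) = √(-21684) = 2*I*√5421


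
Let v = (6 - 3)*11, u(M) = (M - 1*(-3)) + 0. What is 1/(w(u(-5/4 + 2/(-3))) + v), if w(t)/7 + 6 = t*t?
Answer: -144/113 ≈ -1.2743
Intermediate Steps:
u(M) = 3 + M (u(M) = (M + 3) + 0 = (3 + M) + 0 = 3 + M)
w(t) = -42 + 7*t**2 (w(t) = -42 + 7*(t*t) = -42 + 7*t**2)
v = 33 (v = 3*11 = 33)
1/(w(u(-5/4 + 2/(-3))) + v) = 1/((-42 + 7*(3 + (-5/4 + 2/(-3)))**2) + 33) = 1/((-42 + 7*(3 + (-5*1/4 + 2*(-1/3)))**2) + 33) = 1/((-42 + 7*(3 + (-5/4 - 2/3))**2) + 33) = 1/((-42 + 7*(3 - 23/12)**2) + 33) = 1/((-42 + 7*(13/12)**2) + 33) = 1/((-42 + 7*(169/144)) + 33) = 1/((-42 + 1183/144) + 33) = 1/(-4865/144 + 33) = 1/(-113/144) = -144/113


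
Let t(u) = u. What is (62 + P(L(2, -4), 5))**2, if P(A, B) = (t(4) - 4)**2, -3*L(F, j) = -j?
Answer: 3844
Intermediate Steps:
L(F, j) = j/3 (L(F, j) = -(-1)*j/3 = j/3)
P(A, B) = 0 (P(A, B) = (4 - 4)**2 = 0**2 = 0)
(62 + P(L(2, -4), 5))**2 = (62 + 0)**2 = 62**2 = 3844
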